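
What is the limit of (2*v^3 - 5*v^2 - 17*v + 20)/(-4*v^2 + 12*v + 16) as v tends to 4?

Direct substitution gives 0/0, so factor. Both numerator and denominator have (v - 4) as a factor.
After cancelling, the expression reduces to (2*v^2 + 3*v - 5)/(-4*v - 4).
Substituting v = 4 gives -39/20.

-39/20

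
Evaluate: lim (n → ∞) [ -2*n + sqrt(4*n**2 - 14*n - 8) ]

-7/2

An ∞ − ∞ form. Rationalising with the conjugate, the difference becomes (-14n - 8) / (√(4*n^2 - 14*n - 8) + 2n).
For large n the denominator behaves like 2·2n, so the quotient tends to -14/4 = -7/2.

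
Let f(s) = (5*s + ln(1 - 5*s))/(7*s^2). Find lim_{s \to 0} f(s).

Direct substitution gives 0/0.
Apply L'Hôpital: lim (5 - 5/(1 - 5*s))/(14*s), still 0/0.
After 2 applications of L'Hôpital's rule the quotient is (-25/(1 - 5*s)^2)/(14); substituting s = 0 gives -25/14.

-25/14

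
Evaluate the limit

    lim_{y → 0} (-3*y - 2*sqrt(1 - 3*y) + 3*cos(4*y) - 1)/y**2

Substitution gives 0/0; apply L'Hôpital's rule 2 times.
After differentiating numerator and denominator 2 times the quotient is (-48*cos(4*y) + 9/(2*(1 - 3*y)^(3/2)))/(2); at y = 0 this is -87/4.

-87/4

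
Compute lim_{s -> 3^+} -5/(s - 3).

-∞

As s → 3⁺, (s - 3) → 0⁺, so (s - 3)^1 → 0⁺ and -5/(s - 3)^1 → -∞.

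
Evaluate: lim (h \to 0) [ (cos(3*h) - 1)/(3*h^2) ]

-3/2

Direct substitution gives 0/0.
Apply L'Hôpital: lim (-3*sin(3*h))/(6*h), still 0/0.
After 2 applications of L'Hôpital's rule the quotient is (-9*cos(3*h))/(6); substituting h = 0 gives -3/2.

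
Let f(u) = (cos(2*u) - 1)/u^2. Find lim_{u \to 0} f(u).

-2

Direct substitution gives 0/0.
Apply L'Hôpital: lim (-2*sin(2*u))/(2*u), still 0/0.
After 2 applications of L'Hôpital's rule the quotient is (-4*cos(2*u))/(2); substituting u = 0 gives -2.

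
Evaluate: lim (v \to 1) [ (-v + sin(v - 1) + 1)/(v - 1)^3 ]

-1/6

Direct substitution gives 0/0.
Apply L'Hôpital: lim (cos(v - 1) - 1)/(3*(v - 1)^2), still 0/0.
Apply L'Hôpital: lim (-sin(v - 1))/(6*v - 6), still 0/0.
After 3 applications of L'Hôpital's rule the quotient is (-cos(v - 1))/(6); substituting v = 1 gives -1/6.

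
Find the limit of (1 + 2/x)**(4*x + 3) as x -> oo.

e^(8)

Write it as [(1 + 2/x)^x]^(4) · (1 + 2/x)^(3). The bracketed term tends to e^(2) and the second factor to 1, so the limit is e^(8).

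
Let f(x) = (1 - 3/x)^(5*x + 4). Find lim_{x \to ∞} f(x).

e^(-15)

Write it as [(1 - 3/x)^x]^(5) · (1 - 3/x)^(4). The bracketed term tends to e^(-3) and the second factor to 1, so the limit is e^(-15).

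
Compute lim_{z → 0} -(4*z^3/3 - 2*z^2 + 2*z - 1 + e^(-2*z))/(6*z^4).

-1/9

Direct substitution gives 0/0.
Apply L'Hôpital: lim (4*z^2 - 4*z + 2 - 2*e^(-2*z))/(-24*z^3), still 0/0.
Apply L'Hôpital: lim (8*z - 4 + 4*e^(-2*z))/(-72*z^2), still 0/0.
Apply L'Hôpital: lim (8 - 8*e^(-2*z))/(-144*z), still 0/0.
After 4 applications of L'Hôpital's rule the quotient is (16*e^(-2*z))/(-144); substituting z = 0 gives -1/9.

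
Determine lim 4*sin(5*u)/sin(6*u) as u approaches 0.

Substitution gives 0/0.
Divide numerator and denominator by u: sin(5u)/u → 5 and sin(6u)/u → 6, so the limit is 4·5/6 = 10/3.

10/3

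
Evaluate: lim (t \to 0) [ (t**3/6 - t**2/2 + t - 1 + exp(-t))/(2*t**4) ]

1/48

Direct substitution gives 0/0.
Apply L'Hôpital: lim (t^2/2 - t + 1 - e^(-t))/(8*t^3), still 0/0.
Apply L'Hôpital: lim (t - 1 + e^(-t))/(24*t^2), still 0/0.
Apply L'Hôpital: lim (1 - e^(-t))/(48*t), still 0/0.
After 4 applications of L'Hôpital's rule the quotient is (e^(-t))/(48); substituting t = 0 gives 1/48.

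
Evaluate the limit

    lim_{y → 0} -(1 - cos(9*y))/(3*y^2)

Substitution gives 0/0.
Use (1 − cos u)/u² → 1/2 with u = 9y: the limit is 9²/(2·(-3)) = -27/2.

-27/2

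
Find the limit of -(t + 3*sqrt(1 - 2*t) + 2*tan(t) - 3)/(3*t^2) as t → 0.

1/2

Substitution gives 0/0 (the numerator vanishes to order 2).
Expand each term to order t^2: the coefficient of t^2 in 2·tan(t) is 0 and in 3·√(1 - 2t) is -3/2.
Lower-order terms cancel with the polynomial part, so the numerator is (-3/2)·t^2 + o(t^2), and the limit is (-3/2)/(-3) = 1/2.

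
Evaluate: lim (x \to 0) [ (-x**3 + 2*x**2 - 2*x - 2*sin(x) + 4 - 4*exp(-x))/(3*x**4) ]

-1/18

Substitution gives 0/0 (the numerator vanishes to order 4).
Expand each term to order x^4: the coefficient of x^4 in -4·e^(-x) is -1/6 and in -2·sin(x) is 0.
Lower-order terms cancel with the polynomial part, so the numerator is (-1/6)·x^4 + o(x^4), and the limit is (-1/6)/(3) = -1/18.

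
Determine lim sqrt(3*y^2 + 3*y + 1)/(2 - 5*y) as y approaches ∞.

For large |y|, √(3*y^2 + 3*y + 1) ≈ √3·|y| and the denominator ≈ -5y.
Since y → +∞, |y| = y, giving √3/(-5) = -√(3)/5.

-√(3)/5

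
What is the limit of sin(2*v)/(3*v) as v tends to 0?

Substitution gives 0/0.
Write it as (2/3)·sin(2v)/(2v); since sin(u)/u → 1, the limit is 2/3.

2/3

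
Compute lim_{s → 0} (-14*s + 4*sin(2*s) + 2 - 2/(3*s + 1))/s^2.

-18

Substitution gives 0/0; apply L'Hôpital's rule 2 times.
After differentiating numerator and denominator 2 times the quotient is (-16*sin(2*s) - 36/(3*s + 1)^3)/(2); at s = 0 this is -18.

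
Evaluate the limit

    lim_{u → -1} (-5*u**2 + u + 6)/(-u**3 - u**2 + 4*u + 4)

At u = -1 both the top and bottom vanish — a removable singularity. Factoring out (u + 1) from each leaves (6 - 5*u)/(4 - u^2), which at u = -1 equals 11/3.

11/3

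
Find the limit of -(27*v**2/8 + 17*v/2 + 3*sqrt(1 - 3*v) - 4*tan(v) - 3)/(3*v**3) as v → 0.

Substitution gives 0/0; apply L'Hôpital's rule 3 times.
After differentiating numerator and denominator 3 times the quotient is (16/cos(v)^2 - 24/cos(v)^4 - 243/(8*(1 - 3*v)^(5/2)))/(-18); at v = 0 this is 307/144.

307/144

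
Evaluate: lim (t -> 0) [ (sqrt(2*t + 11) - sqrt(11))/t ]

√(11)/11

A 0/0 form; rationalise with √(11 + 2t) + √11. This collapses the numerator to 2t, leaving 2/(√(11 + 2t) + √11) → 2/(2√11) = √(11)/11.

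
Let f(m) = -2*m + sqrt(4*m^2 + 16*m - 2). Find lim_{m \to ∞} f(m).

An ∞ − ∞ form. Rationalising with the conjugate, the difference becomes (16m - 2) / (√(4*m^2 + 16*m - 2) + 2m).
For large m the denominator behaves like 2·2m, so the quotient tends to 16/4 = 4.

4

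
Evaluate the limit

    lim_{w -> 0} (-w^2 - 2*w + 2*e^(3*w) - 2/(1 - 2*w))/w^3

Substitution gives 0/0; apply L'Hôpital's rule 3 times.
After differentiating numerator and denominator 3 times the quotient is (54*e^(3*w) - 96/(2*w - 1)^4)/(6); at w = 0 this is -7.

-7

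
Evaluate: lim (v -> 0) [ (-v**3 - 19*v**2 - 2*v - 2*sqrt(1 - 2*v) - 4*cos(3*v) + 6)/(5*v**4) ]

Substitution gives 0/0 (the numerator vanishes to order 4).
Expand each term to order v^4: the coefficient of v^4 in -4·cos(3v) is -27/2 and in -2·√(1 - 2v) is 5/4.
Lower-order terms cancel with the polynomial part, so the numerator is (-49/4)·v^4 + o(v^4), and the limit is (-49/4)/(5) = -49/20.

-49/20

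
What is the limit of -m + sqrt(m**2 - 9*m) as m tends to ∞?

An ∞ − ∞ form. Rationalising with the conjugate, the difference becomes (-9m) / (√(m^2 - 9*m) + m).
For large m the denominator behaves like 2·m, so the quotient tends to -9/2 = -9/2.

-9/2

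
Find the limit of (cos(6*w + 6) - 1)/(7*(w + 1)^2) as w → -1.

-18/7

Direct substitution gives 0/0.
Apply L'Hôpital: lim (-6*sin(6*w + 6))/(14*w + 14), still 0/0.
After 2 applications of L'Hôpital's rule the quotient is (-36*cos(6*w + 6))/(14); substituting w = -1 gives -18/7.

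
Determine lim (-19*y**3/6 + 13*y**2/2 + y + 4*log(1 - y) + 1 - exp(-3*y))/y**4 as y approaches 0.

-35/8

Substitution gives 0/0; apply L'Hôpital's rule 4 times.
After differentiating numerator and denominator 4 times the quotient is (-81*e^(-3*y) - 24/(y - 1)^4)/(24); at y = 0 this is -35/8.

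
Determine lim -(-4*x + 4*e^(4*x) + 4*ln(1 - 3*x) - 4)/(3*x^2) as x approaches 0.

Substitution gives 0/0; apply L'Hôpital's rule 2 times.
After differentiating numerator and denominator 2 times the quotient is (64*e^(4*x) - 36/(3*x - 1)^2)/(-6); at x = 0 this is -14/3.

-14/3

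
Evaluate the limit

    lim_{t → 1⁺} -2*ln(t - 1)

As t → 1⁺, t - 1 → 0⁺ and ln(t - 1) → −∞.
Multiplying by -2 gives ∞.

∞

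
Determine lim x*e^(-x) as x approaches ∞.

0

Write as x^1/e^{1x}, an ∞/∞ form.
Exponential growth dominates any polynomial, so repeated L'Hôpital (or the standard result) gives 0.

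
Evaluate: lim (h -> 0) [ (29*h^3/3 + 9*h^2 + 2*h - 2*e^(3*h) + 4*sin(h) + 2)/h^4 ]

Substitution gives 0/0; apply L'Hôpital's rule 4 times.
After differentiating numerator and denominator 4 times the quotient is (-162*e^(3*h) + 4*sin(h))/(24); at h = 0 this is -27/4.

-27/4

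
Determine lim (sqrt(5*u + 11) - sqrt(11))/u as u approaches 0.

5*√(11)/22

Substitution gives 0/0. Multiply numerator and denominator by the conjugate √(11 + 5u) + √11.
The numerator becomes (11 + 5u) − 11 = 5u, so the expression simplifies to 5/(√(11 + 5u) + √11).
Letting u → 0 gives 5/(2√11) = 5*√(11)/22.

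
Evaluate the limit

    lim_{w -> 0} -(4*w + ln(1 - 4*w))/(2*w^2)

Direct substitution gives 0/0.
Apply L'Hôpital: lim (4 - 4/(1 - 4*w))/(-4*w), still 0/0.
After 2 applications of L'Hôpital's rule the quotient is (-16/(1 - 4*w)^2)/(-4); substituting w = 0 gives 4.

4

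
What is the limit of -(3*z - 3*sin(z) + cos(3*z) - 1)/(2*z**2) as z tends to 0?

9/4

Substitution gives 0/0; apply L'Hôpital's rule 2 times.
After differentiating numerator and denominator 2 times the quotient is (3*sin(z) - 9*cos(3*z))/(-4); at z = 0 this is 9/4.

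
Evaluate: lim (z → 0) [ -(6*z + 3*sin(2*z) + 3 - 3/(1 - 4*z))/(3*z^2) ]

16

Substitution gives 0/0; apply L'Hôpital's rule 2 times.
After differentiating numerator and denominator 2 times the quotient is (-12*sin(2*z) + 96/(4*z - 1)^3)/(-6); at z = 0 this is 16.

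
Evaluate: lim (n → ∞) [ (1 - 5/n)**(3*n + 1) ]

e^(-15)

The base → 1 and the exponent → ∞: a 1^∞ form.
Take logarithms: (3n + 1)·ln(1 - 5/n). Since ln(1+u) ~ u for small u, this behaves like (3n)·(-5/n) → -15.
So the limit is e^(-15).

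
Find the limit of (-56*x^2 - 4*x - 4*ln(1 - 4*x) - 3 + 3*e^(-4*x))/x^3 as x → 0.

Substitution gives 0/0; apply L'Hôpital's rule 3 times.
After differentiating numerator and denominator 3 times the quotient is (-192*e^(-4*x) - 512/(4*x - 1)^3)/(6); at x = 0 this is 160/3.

160/3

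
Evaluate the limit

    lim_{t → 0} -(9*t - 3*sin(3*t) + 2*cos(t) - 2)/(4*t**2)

1/4

Substitution gives 0/0; apply L'Hôpital's rule 2 times.
After differentiating numerator and denominator 2 times the quotient is (27*sin(3*t) - 2*cos(t))/(-8); at t = 0 this is 1/4.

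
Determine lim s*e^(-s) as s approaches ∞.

Write as s^1/e^{1s}, an ∞/∞ form.
Exponential growth dominates any polynomial, so repeated L'Hôpital (or the standard result) gives 0.

0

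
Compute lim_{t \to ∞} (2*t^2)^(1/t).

1

Base → ∞ and exponent → 0: an ∞^0 form.
Take logs: (1/t)·ln(2·t^2) = (ln 2 + 2·ln t)/t → 0.
So the limit is e^0 = 1.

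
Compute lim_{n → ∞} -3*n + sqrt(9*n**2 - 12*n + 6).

This has the form ∞ − ∞. Multiply and divide by the conjugate √(9*n^2 - 12*n + 6) + 3n.
That gives (-12n + 6) / (√(9*n^2 - 12*n + 6) + 3n).
Divide numerator and denominator by n: the limit is -12/(2·3) = -2.

-2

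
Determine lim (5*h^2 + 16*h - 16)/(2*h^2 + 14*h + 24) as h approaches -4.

Direct substitution gives 0/0, so factor. Both numerator and denominator have (h + 4) as a factor.
After cancelling, the expression reduces to (5*h - 4)/(2*h + 6).
Substituting h = -4 gives 12.

12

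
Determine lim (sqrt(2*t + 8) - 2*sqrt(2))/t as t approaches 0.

√(2)/4

A 0/0 form; rationalise with √(8 + 2t) + √8. This collapses the numerator to 2t, leaving 2/(√(8 + 2t) + √8) → 2/(2√8) = √(2)/4.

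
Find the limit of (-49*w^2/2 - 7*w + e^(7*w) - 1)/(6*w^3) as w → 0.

343/36

Direct substitution gives 0/0.
Apply L'Hôpital: lim (-49*w + 7*e^(7*w) - 7)/(18*w^2), still 0/0.
Apply L'Hôpital: lim (49*e^(7*w) - 49)/(36*w), still 0/0.
After 3 applications of L'Hôpital's rule the quotient is (343*e^(7*w))/(36); substituting w = 0 gives 343/36.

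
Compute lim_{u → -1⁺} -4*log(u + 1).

As u → -1⁺, u + 1 → 0⁺ and ln(u + 1) → −∞.
Multiplying by -4 gives ∞.

∞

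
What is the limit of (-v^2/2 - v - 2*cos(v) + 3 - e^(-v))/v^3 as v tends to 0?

Substitution gives 0/0; apply L'Hôpital's rule 3 times.
After differentiating numerator and denominator 3 times the quotient is (-2*sin(v) + e^(-v))/(6); at v = 0 this is 1/6.

1/6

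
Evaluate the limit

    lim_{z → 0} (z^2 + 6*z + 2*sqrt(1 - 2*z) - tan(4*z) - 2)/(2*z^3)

Substitution gives 0/0; apply L'Hôpital's rule 3 times.
After differentiating numerator and denominator 3 times the quotient is (-256*tan(4*z)^2/cos(4*z)^2 - 128/cos(4*z)^4 - 6/(1 - 2*z)^(5/2))/(12); at z = 0 this is -67/6.

-67/6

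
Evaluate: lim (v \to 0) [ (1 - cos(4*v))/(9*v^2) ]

8/9

Substitution gives 0/0.
Use (1 − cos u)/u² → 1/2 with u = 4v: the limit is 4²/(2·9) = 8/9.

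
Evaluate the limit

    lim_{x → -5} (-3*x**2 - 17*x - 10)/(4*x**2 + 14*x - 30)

-1/2

At x = -5 both the top and bottom vanish — a removable singularity. Factoring out (x + 5) from each leaves (-3*x - 2)/(4*x - 6), which at x = -5 equals -1/2.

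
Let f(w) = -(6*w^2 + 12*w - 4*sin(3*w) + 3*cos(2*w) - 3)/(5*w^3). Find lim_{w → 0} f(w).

Substitution gives 0/0; apply L'Hôpital's rule 3 times.
After differentiating numerator and denominator 3 times the quotient is (24*sin(2*w) + 108*cos(3*w))/(-30); at w = 0 this is -18/5.

-18/5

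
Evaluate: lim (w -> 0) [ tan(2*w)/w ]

Substitution gives 0/0.
Since tan(u)/u → 1 as u → 0, tan(2w)/(2w) → 1 and the limit is 2.

2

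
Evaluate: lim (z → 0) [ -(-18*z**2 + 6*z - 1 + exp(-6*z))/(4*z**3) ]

9

Direct substitution gives 0/0.
Apply L'Hôpital: lim (-36*z + 6 - 6*e^(-6*z))/(-12*z^2), still 0/0.
Apply L'Hôpital: lim (-36 + 36*e^(-6*z))/(-24*z), still 0/0.
After 3 applications of L'Hôpital's rule the quotient is (-216*e^(-6*z))/(-24); substituting z = 0 gives 9.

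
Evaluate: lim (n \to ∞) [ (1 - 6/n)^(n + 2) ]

e^(-6)

Let L be the limit and take ln: ln L = lim (n + 2)·ln(1 - 6/n) = lim (n + 2)·(-6/n + O(1/n²)) = -6.
Hence L = e^(-6).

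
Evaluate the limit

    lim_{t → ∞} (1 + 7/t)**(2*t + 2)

e^(14)

The base → 1 and the exponent → ∞: a 1^∞ form.
Take logarithms: (2t + 2)·ln(1 + 7/t). Since ln(1+u) ~ u for small u, this behaves like (2t)·(7/t) → 14.
So the limit is e^(14).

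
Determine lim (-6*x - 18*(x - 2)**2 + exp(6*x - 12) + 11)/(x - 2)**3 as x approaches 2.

Direct substitution gives 0/0.
Apply L'Hôpital: lim (-36*x + 6*e^(6*x - 12) + 66)/(3*(x - 2)^2), still 0/0.
Apply L'Hôpital: lim (36*e^(6*x - 12) - 36)/(6*x - 12), still 0/0.
After 3 applications of L'Hôpital's rule the quotient is (216*e^(6*x - 12))/(6); substituting x = 2 gives 36.

36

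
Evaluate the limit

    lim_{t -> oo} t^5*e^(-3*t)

0

Write as t^5/e^{3t}, an ∞/∞ form.
Exponential growth dominates any polynomial, so repeated L'Hôpital (or the standard result) gives 0.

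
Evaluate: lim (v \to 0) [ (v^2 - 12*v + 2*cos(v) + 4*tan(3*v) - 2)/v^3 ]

36

Substitution gives 0/0; apply L'Hôpital's rule 3 times.
After differentiating numerator and denominator 3 times the quotient is (2*sin(v) + 648*tan(3*v)^4 + 864*tan(3*v)^2 + 216)/(6); at v = 0 this is 36.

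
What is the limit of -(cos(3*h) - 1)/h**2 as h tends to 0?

9/2

Direct substitution gives 0/0.
Apply L'Hôpital: lim (-3*sin(3*h))/(-2*h), still 0/0.
After 2 applications of L'Hôpital's rule the quotient is (-9*cos(3*h))/(-2); substituting h = 0 gives 9/2.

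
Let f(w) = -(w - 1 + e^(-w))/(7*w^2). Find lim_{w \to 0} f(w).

-1/14

Direct substitution gives 0/0.
Apply L'Hôpital: lim (1 - e^(-w))/(-14*w), still 0/0.
After 2 applications of L'Hôpital's rule the quotient is (e^(-w))/(-14); substituting w = 0 gives -1/14.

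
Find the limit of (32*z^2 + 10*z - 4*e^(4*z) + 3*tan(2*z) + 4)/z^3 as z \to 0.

Substitution gives 0/0 (the numerator vanishes to order 3).
Expand each term to order z^3: the coefficient of z^3 in -4·e^(4z) is -128/3 and in 3·tan(2z) is 8.
Lower-order terms cancel with the polynomial part, so the numerator is (-104/3)·z^3 + o(z^3), and the limit is (-104/3)/(1) = -104/3.

-104/3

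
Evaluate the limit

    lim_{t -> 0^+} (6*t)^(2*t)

Base → 0⁺ and exponent → 0⁺: a 0^0 form.
Take logs: 2t·ln(6t). This is 0·(−∞); rewriting as ln(6t)/(1/(2t)) and applying L'Hôpital gives 0.
Hence the limit is e^0 = 1.

1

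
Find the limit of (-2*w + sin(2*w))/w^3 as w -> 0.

-4/3

Direct substitution gives 0/0.
Apply L'Hôpital: lim (2*cos(2*w) - 2)/(3*w^2), still 0/0.
Apply L'Hôpital: lim (-4*sin(2*w))/(6*w), still 0/0.
After 3 applications of L'Hôpital's rule the quotient is (-8*cos(2*w))/(6); substituting w = 0 gives -4/3.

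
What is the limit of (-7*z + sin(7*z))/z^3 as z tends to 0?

-343/6

Direct substitution gives 0/0.
Apply L'Hôpital: lim (7*cos(7*z) - 7)/(3*z^2), still 0/0.
Apply L'Hôpital: lim (-49*sin(7*z))/(6*z), still 0/0.
After 3 applications of L'Hôpital's rule the quotient is (-343*cos(7*z))/(6); substituting z = 0 gives -343/6.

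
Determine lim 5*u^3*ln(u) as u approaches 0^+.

This is a 0·(−∞) form. Rewrite as 5·ln(u) / u^(−3) and apply L'Hôpital:
the derivative quotient is 5·(1/u) / (−3·u^(−4)) = (-5/3)·u^3 → 0.

0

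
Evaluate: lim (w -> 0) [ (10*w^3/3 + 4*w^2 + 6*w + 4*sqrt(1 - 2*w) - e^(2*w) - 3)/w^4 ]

-19/6

Substitution gives 0/0; apply L'Hôpital's rule 4 times.
After differentiating numerator and denominator 4 times the quotient is (-16*e^(2*w) - 60/(1 - 2*w)^(7/2))/(24); at w = 0 this is -19/6.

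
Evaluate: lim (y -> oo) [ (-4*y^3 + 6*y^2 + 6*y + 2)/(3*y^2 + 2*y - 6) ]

-∞

The numerator has higher degree (3 > 2); the quotient behaves like (-4/(3))·y^1 for large |y|.
As y → +∞ this diverges to -∞.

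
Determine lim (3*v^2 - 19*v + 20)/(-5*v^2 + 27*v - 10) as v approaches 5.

-11/23

Direct substitution gives 0/0, so factor. Both numerator and denominator have (v - 5) as a factor.
After cancelling, the expression reduces to (3*v - 4)/(2 - 5*v).
Substituting v = 5 gives -11/23.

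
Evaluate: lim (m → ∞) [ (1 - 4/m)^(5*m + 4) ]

Write it as [(1 - 4/m)^m]^(5) · (1 - 4/m)^(4). The bracketed term tends to e^(-4) and the second factor to 1, so the limit is e^(-20).

e^(-20)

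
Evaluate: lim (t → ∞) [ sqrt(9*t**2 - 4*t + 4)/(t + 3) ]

For large |t|, √(9*t^2 - 4*t + 4) ≈ √9·|t| and the denominator ≈ t.
Since t → +∞, |t| = t, giving √9/(1) = 3.

3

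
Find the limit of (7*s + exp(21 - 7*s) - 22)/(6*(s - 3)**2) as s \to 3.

49/12

Direct substitution gives 0/0.
Apply L'Hôpital: lim (7 - 7*e^(21 - 7*s))/(12*s - 36), still 0/0.
After 2 applications of L'Hôpital's rule the quotient is (49*e^(21 - 7*s))/(12); substituting s = 3 gives 49/12.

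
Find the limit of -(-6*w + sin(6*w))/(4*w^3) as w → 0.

Direct substitution gives 0/0.
Apply L'Hôpital: lim (6*cos(6*w) - 6)/(-12*w^2), still 0/0.
Apply L'Hôpital: lim (-36*sin(6*w))/(-24*w), still 0/0.
After 3 applications of L'Hôpital's rule the quotient is (-216*cos(6*w))/(-24); substituting w = 0 gives 9.

9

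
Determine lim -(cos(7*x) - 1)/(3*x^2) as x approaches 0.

Direct substitution gives 0/0.
Apply L'Hôpital: lim (-7*sin(7*x))/(-6*x), still 0/0.
After 2 applications of L'Hôpital's rule the quotient is (-49*cos(7*x))/(-6); substituting x = 0 gives 49/6.

49/6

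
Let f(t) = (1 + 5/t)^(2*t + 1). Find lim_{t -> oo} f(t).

The base → 1 and the exponent → ∞: a 1^∞ form.
Take logarithms: (2t + 1)·ln(1 + 5/t). Since ln(1+u) ~ u for small u, this behaves like (2t)·(5/t) → 10.
So the limit is e^(10).

e^(10)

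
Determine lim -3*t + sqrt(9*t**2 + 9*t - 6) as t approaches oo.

An ∞ − ∞ form. Rationalising with the conjugate, the difference becomes (9t - 6) / (√(9*t^2 + 9*t - 6) + 3t).
For large t the denominator behaves like 2·3t, so the quotient tends to 9/6 = 3/2.

3/2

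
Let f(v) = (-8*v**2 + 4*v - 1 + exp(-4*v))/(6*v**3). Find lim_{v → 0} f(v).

Direct substitution gives 0/0.
Apply L'Hôpital: lim (-16*v + 4 - 4*e^(-4*v))/(18*v^2), still 0/0.
Apply L'Hôpital: lim (-16 + 16*e^(-4*v))/(36*v), still 0/0.
After 3 applications of L'Hôpital's rule the quotient is (-64*e^(-4*v))/(36); substituting v = 0 gives -16/9.

-16/9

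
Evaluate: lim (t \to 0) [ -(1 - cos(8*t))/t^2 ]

-32

Substitution gives 0/0.
Use (1 − cos u)/u² → 1/2 with u = 8t: the limit is 8²/(2·(-1)) = -32.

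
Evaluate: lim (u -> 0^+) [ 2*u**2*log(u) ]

This is a 0·(−∞) form. Rewrite as 2·ln(u) / u^(−2) and apply L'Hôpital:
the derivative quotient is 2·(1/u) / (−2·u^(−3)) = (-2/2)·u^2 → 0.

0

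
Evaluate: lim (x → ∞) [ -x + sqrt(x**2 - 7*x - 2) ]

An ∞ − ∞ form. Rationalising with the conjugate, the difference becomes (-7x - 2) / (√(x^2 - 7*x - 2) + x).
For large x the denominator behaves like 2·x, so the quotient tends to -7/2 = -7/2.

-7/2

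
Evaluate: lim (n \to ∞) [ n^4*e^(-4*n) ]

Write as n^4/e^{4n}, an ∞/∞ form.
Exponential growth dominates any polynomial, so repeated L'Hôpital (or the standard result) gives 0.

0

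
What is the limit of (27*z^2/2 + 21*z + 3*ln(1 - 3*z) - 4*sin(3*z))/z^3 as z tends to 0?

-9

Substitution gives 0/0; apply L'Hôpital's rule 3 times.
After differentiating numerator and denominator 3 times the quotient is (108*cos(3*z) + 162/(3*z - 1)^3)/(6); at z = 0 this is -9.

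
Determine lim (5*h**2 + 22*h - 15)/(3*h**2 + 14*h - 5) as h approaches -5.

Since h = -5 makes numerator and denominator zero, (h + 5) divides both.
Cancelling it gives (5*h - 3)/(3*h - 1); now plug in h = -5 to get 7/4.

7/4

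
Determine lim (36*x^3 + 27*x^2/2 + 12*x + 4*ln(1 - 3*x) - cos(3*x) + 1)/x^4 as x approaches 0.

-675/8

Substitution gives 0/0; apply L'Hôpital's rule 4 times.
After differentiating numerator and denominator 4 times the quotient is (-81*cos(3*x) - 1944/(3*x - 1)^4)/(24); at x = 0 this is -675/8.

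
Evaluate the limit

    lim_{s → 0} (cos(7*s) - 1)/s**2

-49/2

Direct substitution gives 0/0.
Apply L'Hôpital: lim (-7*sin(7*s))/(2*s), still 0/0.
After 2 applications of L'Hôpital's rule the quotient is (-49*cos(7*s))/(2); substituting s = 0 gives -49/2.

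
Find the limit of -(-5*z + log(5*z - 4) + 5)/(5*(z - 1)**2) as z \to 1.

5/2

Direct substitution gives 0/0.
Apply L'Hôpital: lim (-5 + 5/(5*z - 4))/(10 - 10*z), still 0/0.
After 2 applications of L'Hôpital's rule the quotient is (-25/(5*z - 4)^2)/(-10); substituting z = 1 gives 5/2.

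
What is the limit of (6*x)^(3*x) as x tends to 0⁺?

1

Base → 0⁺ and exponent → 0⁺: a 0^0 form.
Take logs: 3x·ln(6x). This is 0·(−∞); rewriting as ln(6x)/(1/(3x)) and applying L'Hôpital gives 0.
Hence the limit is e^0 = 1.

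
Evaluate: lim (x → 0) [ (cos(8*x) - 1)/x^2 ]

Direct substitution gives 0/0.
Apply L'Hôpital: lim (-8*sin(8*x))/(2*x), still 0/0.
After 2 applications of L'Hôpital's rule the quotient is (-64*cos(8*x))/(2); substituting x = 0 gives -32.

-32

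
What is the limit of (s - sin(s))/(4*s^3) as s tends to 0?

1/24

Direct substitution gives 0/0.
Apply L'Hôpital: lim (1 - cos(s))/(12*s^2), still 0/0.
Apply L'Hôpital: lim (sin(s))/(24*s), still 0/0.
After 3 applications of L'Hôpital's rule the quotient is (cos(s))/(24); substituting s = 0 gives 1/24.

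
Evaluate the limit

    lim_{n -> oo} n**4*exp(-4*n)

Write as n^4/e^{4n}, an ∞/∞ form.
Exponential growth dominates any polynomial, so repeated L'Hôpital (or the standard result) gives 0.

0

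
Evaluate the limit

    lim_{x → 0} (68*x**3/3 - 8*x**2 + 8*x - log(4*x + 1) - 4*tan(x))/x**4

64

Substitution gives 0/0; apply L'Hôpital's rule 4 times.
After differentiating numerator and denominator 4 times the quotient is (32*tan(x)/cos(x)^2 - 96*tan(x)/cos(x)^4 + 1536/(4*x + 1)^4)/(24); at x = 0 this is 64.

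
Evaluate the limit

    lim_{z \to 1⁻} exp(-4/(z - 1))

∞

As z → 1⁻, -4/(z - 1) → +∞, so e^(-4/(z - 1)) → ∞.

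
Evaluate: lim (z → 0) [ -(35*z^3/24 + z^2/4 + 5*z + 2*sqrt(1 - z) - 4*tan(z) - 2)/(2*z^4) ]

Substitution gives 0/0; apply L'Hôpital's rule 4 times.
After differentiating numerator and denominator 4 times the quotient is (32*tan(z)/cos(z)^2 - 96*tan(z)/cos(z)^4 - 15/(8*(1 - z)^(7/2)))/(-48); at z = 0 this is 5/128.

5/128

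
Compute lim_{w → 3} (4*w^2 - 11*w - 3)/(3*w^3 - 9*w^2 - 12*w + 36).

13/15

Direct substitution gives 0/0, so factor. Both numerator and denominator have (w - 3) as a factor.
After cancelling, the expression reduces to (4*w + 1)/(3*w^2 - 12).
Substituting w = 3 gives 13/15.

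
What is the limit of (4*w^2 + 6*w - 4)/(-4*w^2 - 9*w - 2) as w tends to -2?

Direct substitution gives 0/0, so factor. Both numerator and denominator have (w + 2) as a factor.
After cancelling, the expression reduces to (4*w - 2)/(-4*w - 1).
Substituting w = -2 gives -10/7.

-10/7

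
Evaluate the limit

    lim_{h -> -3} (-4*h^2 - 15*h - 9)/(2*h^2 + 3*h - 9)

At h = -3 both the top and bottom vanish — a removable singularity. Factoring out (h + 3) from each leaves (-4*h - 3)/(2*h - 3), which at h = -3 equals -1.

-1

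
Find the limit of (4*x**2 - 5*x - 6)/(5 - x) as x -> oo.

The numerator has higher degree (2 > 1); the quotient behaves like (4/(-1))·x^1 for large |x|.
As x → +∞ this diverges to -∞.

-∞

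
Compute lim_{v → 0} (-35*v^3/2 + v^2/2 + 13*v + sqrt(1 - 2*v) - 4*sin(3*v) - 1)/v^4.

-5/8

Substitution gives 0/0; apply L'Hôpital's rule 4 times.
After differentiating numerator and denominator 4 times the quotient is (-324*sin(3*v) - 15/(1 - 2*v)^(7/2))/(24); at v = 0 this is -5/8.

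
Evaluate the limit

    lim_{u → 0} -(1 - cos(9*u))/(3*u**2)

Substitution gives 0/0.
Use (1 − cos θ)/θ² → 1/2 with θ = 9u: the limit is 9²/(2·(-3)) = -27/2.

-27/2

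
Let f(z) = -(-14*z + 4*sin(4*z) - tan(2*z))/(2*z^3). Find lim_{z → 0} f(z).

68/3

Substitution gives 0/0 (the numerator vanishes to order 3).
Expand each term to order z^3: the coefficient of z^3 in −tan(2z) is -8/3 and in 4·sin(4z) is -128/3.
Lower-order terms cancel with the polynomial part, so the numerator is (-136/3)·z^3 + o(z^3), and the limit is (-136/3)/(-2) = 68/3.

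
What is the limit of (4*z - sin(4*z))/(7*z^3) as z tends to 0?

32/21

Direct substitution gives 0/0.
Apply L'Hôpital: lim (4 - 4*cos(4*z))/(21*z^2), still 0/0.
Apply L'Hôpital: lim (16*sin(4*z))/(42*z), still 0/0.
After 3 applications of L'Hôpital's rule the quotient is (64*cos(4*z))/(42); substituting z = 0 gives 32/21.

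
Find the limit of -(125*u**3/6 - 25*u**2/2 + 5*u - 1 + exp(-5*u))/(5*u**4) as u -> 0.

-125/24

Direct substitution gives 0/0.
Apply L'Hôpital: lim (125*u^2/2 - 25*u + 5 - 5*e^(-5*u))/(-20*u^3), still 0/0.
Apply L'Hôpital: lim (125*u - 25 + 25*e^(-5*u))/(-60*u^2), still 0/0.
Apply L'Hôpital: lim (125 - 125*e^(-5*u))/(-120*u), still 0/0.
After 4 applications of L'Hôpital's rule the quotient is (625*e^(-5*u))/(-120); substituting u = 0 gives -125/24.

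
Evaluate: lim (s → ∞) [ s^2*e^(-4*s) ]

0

Write as s^2/e^{4s}, an ∞/∞ form.
Exponential growth dominates any polynomial, so repeated L'Hôpital (or the standard result) gives 0.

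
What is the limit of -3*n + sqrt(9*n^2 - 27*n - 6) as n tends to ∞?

This has the form ∞ − ∞. Multiply and divide by the conjugate √(9*n^2 - 27*n - 6) + 3n.
That gives (-27n - 6) / (√(9*n^2 - 27*n - 6) + 3n).
Divide numerator and denominator by n: the limit is -27/(2·3) = -9/2.

-9/2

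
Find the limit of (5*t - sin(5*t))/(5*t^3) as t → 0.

Direct substitution gives 0/0.
Apply L'Hôpital: lim (5 - 5*cos(5*t))/(15*t^2), still 0/0.
Apply L'Hôpital: lim (25*sin(5*t))/(30*t), still 0/0.
After 3 applications of L'Hôpital's rule the quotient is (125*cos(5*t))/(30); substituting t = 0 gives 25/6.

25/6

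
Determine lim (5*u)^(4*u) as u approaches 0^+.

Base → 0⁺ and exponent → 0⁺: a 0^0 form.
Take logs: 4u·ln(5u). This is 0·(−∞); rewriting as ln(5u)/(1/(4u)) and applying L'Hôpital gives 0.
Hence the limit is e^0 = 1.

1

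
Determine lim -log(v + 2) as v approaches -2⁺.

∞

As v → -2⁺, v + 2 → 0⁺ and ln(v + 2) → −∞.
Multiplying by -1 gives ∞.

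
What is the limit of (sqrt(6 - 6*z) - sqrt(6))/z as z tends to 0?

A 0/0 form; rationalise with √(6 - 6z) + √6. This collapses the numerator to -6z, leaving -6/(√(6 - 6z) + √6) → -6/(2√6) = -√(6)/2.

-√(6)/2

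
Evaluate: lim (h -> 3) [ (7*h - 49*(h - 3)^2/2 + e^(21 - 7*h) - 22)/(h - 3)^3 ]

-343/6

Direct substitution gives 0/0.
Apply L'Hôpital: lim (-49*h - 7*e^(21 - 7*h) + 154)/(3*(h - 3)^2), still 0/0.
Apply L'Hôpital: lim (49*e^(21 - 7*h) - 49)/(6*h - 18), still 0/0.
After 3 applications of L'Hôpital's rule the quotient is (-343*e^(21 - 7*h))/(6); substituting h = 3 gives -343/6.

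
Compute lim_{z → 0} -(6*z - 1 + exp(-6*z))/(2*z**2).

Direct substitution gives 0/0.
Apply L'Hôpital: lim (6 - 6*e^(-6*z))/(-4*z), still 0/0.
After 2 applications of L'Hôpital's rule the quotient is (36*e^(-6*z))/(-4); substituting z = 0 gives -9.

-9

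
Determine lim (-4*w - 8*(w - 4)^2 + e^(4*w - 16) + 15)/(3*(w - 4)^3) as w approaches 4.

32/9

Direct substitution gives 0/0.
Apply L'Hôpital: lim (-16*w + 4*e^(4*w - 16) + 60)/(9*(w - 4)^2), still 0/0.
Apply L'Hôpital: lim (16*e^(4*w - 16) - 16)/(18*w - 72), still 0/0.
After 3 applications of L'Hôpital's rule the quotient is (64*e^(4*w - 16))/(18); substituting w = 4 gives 32/9.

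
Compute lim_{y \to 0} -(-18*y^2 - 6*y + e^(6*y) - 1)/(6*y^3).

Direct substitution gives 0/0.
Apply L'Hôpital: lim (-36*y + 6*e^(6*y) - 6)/(-18*y^2), still 0/0.
Apply L'Hôpital: lim (36*e^(6*y) - 36)/(-36*y), still 0/0.
After 3 applications of L'Hôpital's rule the quotient is (216*e^(6*y))/(-36); substituting y = 0 gives -6.

-6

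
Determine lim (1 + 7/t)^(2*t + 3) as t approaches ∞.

e^(14)

The base → 1 and the exponent → ∞: a 1^∞ form.
Take logarithms: (2t + 3)·ln(1 + 7/t). Since ln(1+u) ~ u for small u, this behaves like (2t)·(7/t) → 14.
So the limit is e^(14).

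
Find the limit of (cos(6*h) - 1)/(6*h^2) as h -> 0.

Direct substitution gives 0/0.
Apply L'Hôpital: lim (-6*sin(6*h))/(12*h), still 0/0.
After 2 applications of L'Hôpital's rule the quotient is (-36*cos(6*h))/(12); substituting h = 0 gives -3.

-3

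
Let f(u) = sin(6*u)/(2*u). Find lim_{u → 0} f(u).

3

Substitution gives 0/0.
Write it as (6/2)·sin(6u)/(6u); since sin(θ)/θ → 1, the limit is 3.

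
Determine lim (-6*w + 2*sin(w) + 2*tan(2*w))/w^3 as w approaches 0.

5

Substitution gives 0/0 (the numerator vanishes to order 3).
Expand each term to order w^3: the coefficient of w^3 in 2·sin(w) is -1/3 and in 2·tan(2w) is 16/3.
Lower-order terms cancel with the polynomial part, so the numerator is (5)·w^3 + o(w^3), and the limit is (5)/(1) = 5.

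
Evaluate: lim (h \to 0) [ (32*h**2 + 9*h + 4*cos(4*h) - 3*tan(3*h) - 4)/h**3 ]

-27

Substitution gives 0/0 (the numerator vanishes to order 3).
Expand each term to order h^3: the coefficient of h^3 in -3·tan(3h) is -27 and in 4·cos(4h) is 0.
Lower-order terms cancel with the polynomial part, so the numerator is (-27)·h^3 + o(h^3), and the limit is (-27)/(1) = -27.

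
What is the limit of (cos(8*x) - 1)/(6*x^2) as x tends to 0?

-16/3

Direct substitution gives 0/0.
Apply L'Hôpital: lim (-8*sin(8*x))/(12*x), still 0/0.
After 2 applications of L'Hôpital's rule the quotient is (-64*cos(8*x))/(12); substituting x = 0 gives -16/3.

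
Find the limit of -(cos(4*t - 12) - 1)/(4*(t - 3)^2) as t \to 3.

2

Direct substitution gives 0/0.
Apply L'Hôpital: lim (-4*sin(4*t - 12))/(24 - 8*t), still 0/0.
After 2 applications of L'Hôpital's rule the quotient is (-16*cos(4*t - 12))/(-8); substituting t = 3 gives 2.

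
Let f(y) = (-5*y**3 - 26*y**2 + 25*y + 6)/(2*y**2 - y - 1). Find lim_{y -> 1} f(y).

Since y = 1 makes numerator and denominator zero, (y - 1) divides both.
Cancelling it gives (-5*y^2 - 31*y - 6)/(2*y + 1); now plug in y = 1 to get -14.

-14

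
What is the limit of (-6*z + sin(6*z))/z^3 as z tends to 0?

-36

Direct substitution gives 0/0.
Apply L'Hôpital: lim (6*cos(6*z) - 6)/(3*z^2), still 0/0.
Apply L'Hôpital: lim (-36*sin(6*z))/(6*z), still 0/0.
After 3 applications of L'Hôpital's rule the quotient is (-216*cos(6*z))/(6); substituting z = 0 gives -36.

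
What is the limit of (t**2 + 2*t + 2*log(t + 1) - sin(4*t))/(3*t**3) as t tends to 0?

34/9

Substitution gives 0/0 (the numerator vanishes to order 3).
Expand each term to order t^3: the coefficient of t^3 in −sin(4t) is 32/3 and in 2·ln(1 + t) is 2/3.
Lower-order terms cancel with the polynomial part, so the numerator is (34/3)·t^3 + o(t^3), and the limit is (34/3)/(3) = 34/9.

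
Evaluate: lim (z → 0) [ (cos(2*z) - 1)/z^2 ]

-2

Direct substitution gives 0/0.
Apply L'Hôpital: lim (-2*sin(2*z))/(2*z), still 0/0.
After 2 applications of L'Hôpital's rule the quotient is (-4*cos(2*z))/(2); substituting z = 0 gives -2.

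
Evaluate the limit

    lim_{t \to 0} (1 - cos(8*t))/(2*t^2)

Substitution gives 0/0.
Use (1 − cos u)/u² → 1/2 with u = 8t: the limit is 8²/(2·2) = 16.

16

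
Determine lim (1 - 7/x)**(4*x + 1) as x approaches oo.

Write it as [(1 - 7/x)^x]^(4) · (1 - 7/x)^(1). The bracketed term tends to e^(-7) and the second factor to 1, so the limit is e^(-28).

e^(-28)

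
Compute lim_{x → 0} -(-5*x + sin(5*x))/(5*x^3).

Direct substitution gives 0/0.
Apply L'Hôpital: lim (5*cos(5*x) - 5)/(-15*x^2), still 0/0.
Apply L'Hôpital: lim (-25*sin(5*x))/(-30*x), still 0/0.
After 3 applications of L'Hôpital's rule the quotient is (-125*cos(5*x))/(-30); substituting x = 0 gives 25/6.

25/6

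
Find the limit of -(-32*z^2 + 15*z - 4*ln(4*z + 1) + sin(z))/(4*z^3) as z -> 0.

171/8

Substitution gives 0/0 (the numerator vanishes to order 3).
Expand each term to order z^3: the coefficient of z^3 in -4·ln(1 + 4z) is -256/3 and in sin(z) is -1/6.
Lower-order terms cancel with the polynomial part, so the numerator is (-171/2)·z^3 + o(z^3), and the limit is (-171/2)/(-4) = 171/8.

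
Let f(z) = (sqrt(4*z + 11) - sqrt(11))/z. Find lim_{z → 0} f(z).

A 0/0 form; rationalise with √(11 + 4z) + √11. This collapses the numerator to 4z, leaving 4/(√(11 + 4z) + √11) → 4/(2√11) = 2*√(11)/11.

2*√(11)/11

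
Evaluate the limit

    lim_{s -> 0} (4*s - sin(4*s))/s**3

Direct substitution gives 0/0.
Apply L'Hôpital: lim (4 - 4*cos(4*s))/(3*s^2), still 0/0.
Apply L'Hôpital: lim (16*sin(4*s))/(6*s), still 0/0.
After 3 applications of L'Hôpital's rule the quotient is (64*cos(4*s))/(6); substituting s = 0 gives 32/3.

32/3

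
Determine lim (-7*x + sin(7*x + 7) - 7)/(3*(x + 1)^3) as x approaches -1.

-343/18

Direct substitution gives 0/0.
Apply L'Hôpital: lim (7*cos(7*x + 7) - 7)/(9*(x + 1)^2), still 0/0.
Apply L'Hôpital: lim (-49*sin(7*x + 7))/(18*x + 18), still 0/0.
After 3 applications of L'Hôpital's rule the quotient is (-343*cos(7*x + 7))/(18); substituting x = -1 gives -343/18.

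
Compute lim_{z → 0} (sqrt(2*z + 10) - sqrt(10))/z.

√(10)/10

A 0/0 form; rationalise with √(10 + 2z) + √10. This collapses the numerator to 2z, leaving 2/(√(10 + 2z) + √10) → 2/(2√10) = √(10)/10.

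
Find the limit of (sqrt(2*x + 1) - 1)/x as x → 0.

1

Substitution gives 0/0. Multiply numerator and denominator by the conjugate √(1 + 2x) + √1.
The numerator becomes (1 + 2x) − 1 = 2x, so the expression simplifies to 2/(√(1 + 2x) + √1).
Letting x → 0 gives 2/(2√1) = 1.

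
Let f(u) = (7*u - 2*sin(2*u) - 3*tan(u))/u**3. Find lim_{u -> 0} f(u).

Substitution gives 0/0 (the numerator vanishes to order 3).
Expand each term to order u^3: the coefficient of u^3 in -3·tan(u) is -1 and in -2·sin(2u) is 8/3.
Lower-order terms cancel with the polynomial part, so the numerator is (5/3)·u^3 + o(u^3), and the limit is (5/3)/(1) = 5/3.

5/3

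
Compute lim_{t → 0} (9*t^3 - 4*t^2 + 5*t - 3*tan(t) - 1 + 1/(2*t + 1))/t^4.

16

Substitution gives 0/0; apply L'Hôpital's rule 4 times.
After differentiating numerator and denominator 4 times the quotient is (24*tan(t)/cos(t)^2 - 72*tan(t)/cos(t)^4 + 384/(2*t + 1)^5)/(24); at t = 0 this is 16.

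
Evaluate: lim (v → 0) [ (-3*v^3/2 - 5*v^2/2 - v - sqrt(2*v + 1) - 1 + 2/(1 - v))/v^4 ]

Substitution gives 0/0 (the numerator vanishes to order 4).
Expand each term to order v^4: the coefficient of v^4 in 2·1/(1 - v) is 2 and in −√(1 + 2v) is 5/8.
Lower-order terms cancel with the polynomial part, so the numerator is (21/8)·v^4 + o(v^4), and the limit is (21/8)/(1) = 21/8.

21/8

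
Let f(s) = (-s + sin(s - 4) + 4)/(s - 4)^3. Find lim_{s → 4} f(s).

-1/6

Direct substitution gives 0/0.
Apply L'Hôpital: lim (cos(s - 4) - 1)/(3*(s - 4)^2), still 0/0.
Apply L'Hôpital: lim (-sin(s - 4))/(6*s - 24), still 0/0.
After 3 applications of L'Hôpital's rule the quotient is (-cos(s - 4))/(6); substituting s = 4 gives -1/6.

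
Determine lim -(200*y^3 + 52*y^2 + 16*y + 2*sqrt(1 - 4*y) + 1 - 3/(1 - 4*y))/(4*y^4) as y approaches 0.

Substitution gives 0/0; apply L'Hôpital's rule 4 times.
After differentiating numerator and denominator 4 times the quotient is (18432/(4*y - 1)^5 + 480*(4*y - 1)^5/(1 - 4*y)^(17/2))/(-96); at y = 0 this is 197.

197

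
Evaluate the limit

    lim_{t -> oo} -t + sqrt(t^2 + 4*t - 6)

This has the form ∞ − ∞. Multiply and divide by the conjugate √(t^2 + 4*t - 6) + t.
That gives (4t - 6) / (√(t^2 + 4*t - 6) + t).
Divide numerator and denominator by t: the limit is 4/(2·1) = 2.

2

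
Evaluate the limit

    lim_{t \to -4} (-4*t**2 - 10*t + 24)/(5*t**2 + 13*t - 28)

Direct substitution gives 0/0, so factor. Both numerator and denominator have (t + 4) as a factor.
After cancelling, the expression reduces to (6 - 4*t)/(5*t - 7).
Substituting t = -4 gives -22/27.

-22/27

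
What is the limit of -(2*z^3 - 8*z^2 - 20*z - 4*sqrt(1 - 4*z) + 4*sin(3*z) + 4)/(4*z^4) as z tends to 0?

-10

Substitution gives 0/0 (the numerator vanishes to order 4).
Expand each term to order z^4: the coefficient of z^4 in -4·√(1 - 4z) is 40 and in 4·sin(3z) is 0.
Lower-order terms cancel with the polynomial part, so the numerator is (40)·z^4 + o(z^4), and the limit is (40)/(-4) = -10.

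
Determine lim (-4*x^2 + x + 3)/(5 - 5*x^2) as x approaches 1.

At x = 1 both the top and bottom vanish — a removable singularity. Factoring out (x - 1) from each leaves (-4*x - 3)/(-5*x - 5), which at x = 1 equals 7/10.

7/10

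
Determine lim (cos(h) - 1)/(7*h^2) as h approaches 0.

-1/14

Direct substitution gives 0/0.
Apply L'Hôpital: lim (-sin(h))/(14*h), still 0/0.
After 2 applications of L'Hôpital's rule the quotient is (-cos(h))/(14); substituting h = 0 gives -1/14.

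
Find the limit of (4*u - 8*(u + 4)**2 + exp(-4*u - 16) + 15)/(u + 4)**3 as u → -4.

-32/3

Direct substitution gives 0/0.
Apply L'Hôpital: lim (-16*u - 4*e^(-4*u - 16) - 60)/(3*(u + 4)^2), still 0/0.
Apply L'Hôpital: lim (16*e^(-4*u - 16) - 16)/(6*u + 24), still 0/0.
After 3 applications of L'Hôpital's rule the quotient is (-64*e^(-4*u - 16))/(6); substituting u = -4 gives -32/3.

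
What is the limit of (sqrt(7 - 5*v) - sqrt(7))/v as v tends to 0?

A 0/0 form; rationalise with √(7 - 5v) + √7. This collapses the numerator to -5v, leaving -5/(√(7 - 5v) + √7) → -5/(2√7) = -5*√(7)/14.

-5*√(7)/14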